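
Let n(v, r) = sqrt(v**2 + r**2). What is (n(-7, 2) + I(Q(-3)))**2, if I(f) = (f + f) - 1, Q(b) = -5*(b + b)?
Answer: (59 + sqrt(53))**2 ≈ 4393.1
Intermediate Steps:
Q(b) = -10*b
I(f) = -1 + 2*f (I(f) = 2*f - 1 = -1 + 2*f)
n(v, r) = sqrt(r**2 + v**2)
(n(-7, 2) + I(Q(-3)))**2 = (sqrt(2**2 + (-7)**2) + (-1 + 2*(-10*(-3))))**2 = (sqrt(4 + 49) + (-1 + 2*30))**2 = (sqrt(53) + (-1 + 60))**2 = (sqrt(53) + 59)**2 = (59 + sqrt(53))**2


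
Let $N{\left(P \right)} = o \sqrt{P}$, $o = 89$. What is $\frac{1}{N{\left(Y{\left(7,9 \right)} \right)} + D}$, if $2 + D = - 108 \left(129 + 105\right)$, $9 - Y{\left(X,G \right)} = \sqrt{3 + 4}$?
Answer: $- \frac{1}{25274 - 89 \sqrt{9 - \sqrt{7}}} \approx -3.9921 \cdot 10^{-5}$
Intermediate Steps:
$Y{\left(X,G \right)} = 9 - \sqrt{7}$ ($Y{\left(X,G \right)} = 9 - \sqrt{3 + 4} = 9 - \sqrt{7}$)
$D = -25274$ ($D = -2 - 108 \left(129 + 105\right) = -2 - 25272 = -25274$)
$N{\left(P \right)} = 89 \sqrt{P}$
$\frac{1}{N{\left(Y{\left(7,9 \right)} \right)} + D} = \frac{1}{89 \sqrt{9 - \sqrt{7}} - 25274} = \frac{1}{-25274 + 89 \sqrt{9 - \sqrt{7}}}$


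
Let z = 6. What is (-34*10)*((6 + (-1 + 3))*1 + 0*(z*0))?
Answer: -2720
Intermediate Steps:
(-34*10)*((6 + (-1 + 3))*1 + 0*(z*0)) = (-34*10)*((6 + (-1 + 3))*1 + 0*(6*0)) = -340*((6 + 2)*1 + 0*0) = -340*(8*1 + 0) = -340*(8 + 0) = -340*8 = -2720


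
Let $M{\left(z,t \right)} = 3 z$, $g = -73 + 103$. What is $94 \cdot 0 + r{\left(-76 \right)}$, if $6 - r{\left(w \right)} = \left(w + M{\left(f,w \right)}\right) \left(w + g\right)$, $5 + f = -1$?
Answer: $-4318$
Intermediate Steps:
$f = -6$ ($f = -5 - 1 = -6$)
$g = 30$
$r{\left(w \right)} = 6 - \left(-18 + w\right) \left(30 + w\right)$ ($r{\left(w \right)} = 6 - \left(w + 3 \left(-6\right)\right) \left(w + 30\right) = 6 - \left(w - 18\right) \left(30 + w\right) = 6 - \left(-18 + w\right) \left(30 + w\right)$)
$94 \cdot 0 + r{\left(-76 \right)} = 94 \cdot 0 - 4318 = 0 + \left(546 - 5776 + 912\right) = 0 - 4318 = -4318$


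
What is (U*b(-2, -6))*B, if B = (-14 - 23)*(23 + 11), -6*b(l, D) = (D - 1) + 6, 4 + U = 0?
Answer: 2516/3 ≈ 838.67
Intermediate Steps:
U = -4 (U = -4 + 0 = -4)
b(l, D) = -5/6 - D/6 (b(l, D) = -((D - 1) + 6)/6 = -((-1 + D) + 6)/6 = -(5 + D)/6 = -5/6 - D/6)
B = -1258 (B = -37*34 = -1258)
(U*b(-2, -6))*B = -4*(-5/6 - 1/6*(-6))*(-1258) = -4*(-5/6 + 1)*(-1258) = -4*1/6*(-1258) = -2/3*(-1258) = 2516/3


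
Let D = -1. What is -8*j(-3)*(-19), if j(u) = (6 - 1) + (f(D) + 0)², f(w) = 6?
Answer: 6232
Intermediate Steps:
j(u) = 41 (j(u) = (6 - 1) + (6 + 0)² = 5 + 6² = 5 + 36 = 41)
-8*j(-3)*(-19) = -8*41*(-19) = -328*(-19) = 6232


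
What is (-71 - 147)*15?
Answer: -3270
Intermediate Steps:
(-71 - 147)*15 = -218*15 = -3270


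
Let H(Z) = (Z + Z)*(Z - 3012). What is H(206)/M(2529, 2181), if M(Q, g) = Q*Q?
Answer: -1156072/6395841 ≈ -0.18075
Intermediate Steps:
M(Q, g) = Q²
H(Z) = 2*Z*(-3012 + Z) (H(Z) = (2*Z)*(-3012 + Z) = 2*Z*(-3012 + Z))
H(206)/M(2529, 2181) = (2*206*(-3012 + 206))/(2529²) = (2*206*(-2806))/6395841 = -1156072*1/6395841 = -1156072/6395841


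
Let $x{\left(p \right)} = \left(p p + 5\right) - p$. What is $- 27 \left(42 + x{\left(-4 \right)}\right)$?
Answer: $-1809$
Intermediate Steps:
$x{\left(p \right)} = 5 + p^{2} - p$ ($x{\left(p \right)} = \left(p^{2} + 5\right) - p = \left(5 + p^{2}\right) - p = 5 + p^{2} - p$)
$- 27 \left(42 + x{\left(-4 \right)}\right) = - 27 \left(42 + \left(5 + \left(-4\right)^{2} - -4\right)\right) = - 27 \left(42 + \left(5 + 16 + 4\right)\right) = - 27 \left(42 + 25\right) = \left(-27\right) 67 = -1809$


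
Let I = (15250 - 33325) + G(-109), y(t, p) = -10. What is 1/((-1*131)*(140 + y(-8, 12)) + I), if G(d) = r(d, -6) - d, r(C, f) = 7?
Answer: -1/34989 ≈ -2.8580e-5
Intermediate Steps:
G(d) = 7 - d
I = -17959 (I = (15250 - 33325) + (7 - 1*(-109)) = -18075 + (7 + 109) = -18075 + 116 = -17959)
1/((-1*131)*(140 + y(-8, 12)) + I) = 1/((-1*131)*(140 - 10) - 17959) = 1/(-131*130 - 17959) = 1/(-17030 - 17959) = 1/(-34989) = -1/34989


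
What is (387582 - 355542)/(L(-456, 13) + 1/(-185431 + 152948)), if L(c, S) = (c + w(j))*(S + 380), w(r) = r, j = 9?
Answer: -520377660/2853160547 ≈ -0.18239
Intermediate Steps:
L(c, S) = (9 + c)*(380 + S) (L(c, S) = (c + 9)*(S + 380) = (9 + c)*(380 + S))
(387582 - 355542)/(L(-456, 13) + 1/(-185431 + 152948)) = (387582 - 355542)/((3420 + 9*13 + 380*(-456) + 13*(-456)) + 1/(-185431 + 152948)) = 32040/((3420 + 117 - 173280 - 5928) + 1/(-32483)) = 32040/(-175671 - 1/32483) = 32040/(-5706321094/32483) = 32040*(-32483/5706321094) = -520377660/2853160547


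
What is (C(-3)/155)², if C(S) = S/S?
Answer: 1/24025 ≈ 4.1623e-5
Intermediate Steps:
C(S) = 1
(C(-3)/155)² = (1/155)² = 1/24025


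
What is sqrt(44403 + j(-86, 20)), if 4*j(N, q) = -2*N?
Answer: sqrt(44446) ≈ 210.82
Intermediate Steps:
j(N, q) = -N/2 (j(N, q) = (-2*N)/4 = -N/2)
sqrt(44403 + j(-86, 20)) = sqrt(44403 - 1/2*(-86)) = sqrt(44403 + 43) = sqrt(44446)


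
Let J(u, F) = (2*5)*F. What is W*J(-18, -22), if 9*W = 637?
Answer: -140140/9 ≈ -15571.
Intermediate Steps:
W = 637/9 (W = (1/9)*637 = 637/9 ≈ 70.778)
J(u, F) = 10*F
W*J(-18, -22) = 637*(10*(-22))/9 = (637/9)*(-220) = -140140/9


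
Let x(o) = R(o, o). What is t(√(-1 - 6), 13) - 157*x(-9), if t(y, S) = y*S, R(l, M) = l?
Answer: 1413 + 13*I*√7 ≈ 1413.0 + 34.395*I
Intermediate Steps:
x(o) = o
t(y, S) = S*y
t(√(-1 - 6), 13) - 157*x(-9) = 13*√(-1 - 6) - 157*(-9) = 13*√(-7) + 1413 = 13*(I*√7) + 1413 = 13*I*√7 + 1413 = 1413 + 13*I*√7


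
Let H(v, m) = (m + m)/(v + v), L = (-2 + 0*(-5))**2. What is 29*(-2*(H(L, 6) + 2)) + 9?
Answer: -194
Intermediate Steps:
L = 4 (L = (-2 + 0)**2 = (-2)**2 = 4)
H(v, m) = m/v (H(v, m) = (2*m)/((2*v)) = (2*m)*(1/(2*v)) = m/v)
29*(-2*(H(L, 6) + 2)) + 9 = 29*(-2*(6/4 + 2)) + 9 = 29*(-2*(6*(1/4) + 2)) + 9 = 29*(-2*(3/2 + 2)) + 9 = 29*(-2*7/2) + 9 = 29*(-7) + 9 = -203 + 9 = -194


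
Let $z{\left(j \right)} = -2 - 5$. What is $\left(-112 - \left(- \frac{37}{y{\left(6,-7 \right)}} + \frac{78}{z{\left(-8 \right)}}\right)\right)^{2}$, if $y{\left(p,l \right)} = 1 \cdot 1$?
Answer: $\frac{199809}{49} \approx 4077.7$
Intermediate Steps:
$z{\left(j \right)} = -7$
$y{\left(p,l \right)} = 1$
$\left(-112 - \left(- \frac{37}{y{\left(6,-7 \right)}} + \frac{78}{z{\left(-8 \right)}}\right)\right)^{2} = \left(-112 + \left(- \frac{78}{-7} + \frac{37}{1}\right)\right)^{2} = \left(-112 + \left(\left(-78\right) \left(- \frac{1}{7}\right) + 37 \cdot 1\right)\right)^{2} = \left(-112 + \left(\frac{78}{7} + 37\right)\right)^{2} = \left(-112 + \frac{337}{7}\right)^{2} = \left(- \frac{447}{7}\right)^{2} = \frac{199809}{49}$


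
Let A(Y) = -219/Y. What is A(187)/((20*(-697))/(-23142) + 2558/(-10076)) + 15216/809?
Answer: 4316143304694/279399772903 ≈ 15.448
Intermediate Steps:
A(187)/((20*(-697))/(-23142) + 2558/(-10076)) + 15216/809 = (-219/187)/((20*(-697))/(-23142) + 2558/(-10076)) + 15216/809 = (-219*1/187)/(-13940*(-1/23142) + 2558*(-1/10076)) + 15216*(1/809) = -219/(187*(6970/11571 - 1279/5038)) + 15216/809 = -219/(187*20315551/58294698) + 15216/809 = -219/187*58294698/20315551 + 15216/809 = -1160594442/345364367 + 15216/809 = 4316143304694/279399772903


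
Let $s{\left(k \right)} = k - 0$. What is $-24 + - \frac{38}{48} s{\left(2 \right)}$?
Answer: $- \frac{307}{12} \approx -25.583$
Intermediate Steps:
$s{\left(k \right)} = k$ ($s{\left(k \right)} = k + 0 = k$)
$-24 + - \frac{38}{48} s{\left(2 \right)} = -24 + - \frac{38}{48} \cdot 2 = -24 + \left(-38\right) \frac{1}{48} \cdot 2 = -24 - \frac{19}{12} = - \frac{307}{12}$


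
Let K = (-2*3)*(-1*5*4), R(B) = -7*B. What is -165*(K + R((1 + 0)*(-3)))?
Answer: -23265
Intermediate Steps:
K = 120 (K = -(-30)*4 = -6*(-20) = 120)
-165*(K + R((1 + 0)*(-3))) = -165*(120 - 7*(1 + 0)*(-3)) = -165*(120 - 7*(-3)) = -165*(120 + 21) = -165*141 = -23265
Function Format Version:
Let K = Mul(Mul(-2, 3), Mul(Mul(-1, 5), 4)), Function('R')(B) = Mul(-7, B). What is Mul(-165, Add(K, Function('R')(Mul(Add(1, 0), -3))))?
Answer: -23265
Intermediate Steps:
K = 120 (K = Mul(-6, Mul(-5, 4)) = Mul(-6, -20) = 120)
Mul(-165, Add(K, Function('R')(Mul(Add(1, 0), -3)))) = Mul(-165, Add(120, Mul(-7, Mul(Add(1, 0), -3)))) = Mul(-165, Add(120, Mul(-7, Mul(1, -3)))) = Mul(-165, Add(120, Mul(-7, -3))) = Mul(-165, Add(120, 21)) = Mul(-165, 141) = -23265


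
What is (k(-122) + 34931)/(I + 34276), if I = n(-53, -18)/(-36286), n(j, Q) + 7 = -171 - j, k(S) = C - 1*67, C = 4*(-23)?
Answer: 1261736792/1243739061 ≈ 1.0145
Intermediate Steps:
C = -92
k(S) = -159 (k(S) = -92 - 1*67 = -92 - 67 = -159)
n(j, Q) = -178 - j (n(j, Q) = -7 + (-171 - j) = -178 - j)
I = 125/36286 (I = (-178 - 1*(-53))/(-36286) = (-178 + 53)*(-1/36286) = -125*(-1/36286) = 125/36286 ≈ 0.0034449)
(k(-122) + 34931)/(I + 34276) = (-159 + 34931)/(125/36286 + 34276) = 34772/(1243739061/36286) = 34772*(36286/1243739061) = 1261736792/1243739061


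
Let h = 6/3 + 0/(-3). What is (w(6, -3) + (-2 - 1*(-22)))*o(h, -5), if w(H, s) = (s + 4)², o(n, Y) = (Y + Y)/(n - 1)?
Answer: -210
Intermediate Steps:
h = 2 (h = 6*(⅓) + 0*(-⅓) = 2 + 0 = 2)
o(n, Y) = 2*Y/(-1 + n) (o(n, Y) = (2*Y)/(-1 + n) = 2*Y/(-1 + n))
w(H, s) = (4 + s)²
(w(6, -3) + (-2 - 1*(-22)))*o(h, -5) = ((4 - 3)² + (-2 - 1*(-22)))*(2*(-5)/(-1 + 2)) = (1² + (-2 + 22))*(2*(-5)/1) = (1 + 20)*(2*(-5)*1) = 21*(-10) = -210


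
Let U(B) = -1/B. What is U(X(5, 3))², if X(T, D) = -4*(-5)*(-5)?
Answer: 1/10000 ≈ 0.00010000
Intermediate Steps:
X(T, D) = -100 (X(T, D) = 20*(-5) = -100)
U(X(5, 3))² = (-1/(-100))² = (-1*(-1/100))² = (1/100)² = 1/10000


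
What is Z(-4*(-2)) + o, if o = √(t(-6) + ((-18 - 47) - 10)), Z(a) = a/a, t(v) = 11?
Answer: 1 + 8*I ≈ 1.0 + 8.0*I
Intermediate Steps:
Z(a) = 1
o = 8*I (o = √(11 + ((-18 - 47) - 10)) = √(11 + (-65 - 10)) = √(11 - 75) = √(-64) = 8*I ≈ 8.0*I)
Z(-4*(-2)) + o = 1 + 8*I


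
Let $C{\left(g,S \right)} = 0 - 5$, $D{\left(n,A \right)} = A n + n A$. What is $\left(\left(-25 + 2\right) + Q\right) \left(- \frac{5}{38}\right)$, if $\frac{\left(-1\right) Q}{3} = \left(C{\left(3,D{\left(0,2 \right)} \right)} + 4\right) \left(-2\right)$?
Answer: $\frac{145}{38} \approx 3.8158$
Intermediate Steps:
$D{\left(n,A \right)} = 2 A n$ ($D{\left(n,A \right)} = A n + A n = 2 A n$)
$C{\left(g,S \right)} = -5$
$Q = -6$ ($Q = - 3 \left(-5 + 4\right) \left(-2\right) = - 3 \left(\left(-1\right) \left(-2\right)\right) = \left(-3\right) 2 = -6$)
$\left(\left(-25 + 2\right) + Q\right) \left(- \frac{5}{38}\right) = \left(\left(-25 + 2\right) - 6\right) \left(- \frac{5}{38}\right) = \left(-23 - 6\right) \left(\left(-5\right) \frac{1}{38}\right) = \left(-29\right) \left(- \frac{5}{38}\right) = \frac{145}{38}$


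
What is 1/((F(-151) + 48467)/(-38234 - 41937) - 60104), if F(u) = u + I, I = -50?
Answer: -80171/4818646050 ≈ -1.6638e-5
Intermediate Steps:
F(u) = -50 + u (F(u) = u - 50 = -50 + u)
1/((F(-151) + 48467)/(-38234 - 41937) - 60104) = 1/(((-50 - 151) + 48467)/(-38234 - 41937) - 60104) = 1/((-201 + 48467)/(-80171) - 60104) = 1/(48266*(-1/80171) - 60104) = 1/(-48266/80171 - 60104) = 1/(-4818646050/80171) = -80171/4818646050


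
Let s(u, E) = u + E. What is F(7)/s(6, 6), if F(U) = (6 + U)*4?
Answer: 13/3 ≈ 4.3333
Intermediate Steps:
F(U) = 24 + 4*U
s(u, E) = E + u
F(7)/s(6, 6) = (24 + 4*7)/(6 + 6) = (24 + 28)/12 = 52*(1/12) = 13/3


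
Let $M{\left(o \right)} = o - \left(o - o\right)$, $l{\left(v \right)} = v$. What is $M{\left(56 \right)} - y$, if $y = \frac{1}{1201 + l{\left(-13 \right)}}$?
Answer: $\frac{66527}{1188} \approx 55.999$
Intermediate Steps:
$M{\left(o \right)} = o$ ($M{\left(o \right)} = o - 0 = o + 0 = o$)
$y = \frac{1}{1188}$ ($y = \frac{1}{1201 - 13} = \frac{1}{1188} \approx 0.00084175$)
$M{\left(56 \right)} - y = 56 - \frac{1}{1188} = \frac{66527}{1188}$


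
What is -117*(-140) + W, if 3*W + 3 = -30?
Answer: 16369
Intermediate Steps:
W = -11 (W = -1 + (1/3)*(-30) = -1 - 10 = -11)
-117*(-140) + W = -117*(-140) - 11 = 16380 - 11 = 16369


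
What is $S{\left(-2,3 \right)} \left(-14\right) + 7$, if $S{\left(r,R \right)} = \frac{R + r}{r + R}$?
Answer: $-7$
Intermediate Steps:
$S{\left(r,R \right)} = 1$ ($S{\left(r,R \right)} = \frac{R + r}{R + r} = 1$)
$S{\left(-2,3 \right)} \left(-14\right) + 7 = 1 \left(-14\right) + 7 = -14 + 7 = -7$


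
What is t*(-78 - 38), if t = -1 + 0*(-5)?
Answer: 116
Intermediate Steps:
t = -1 (t = -1 + 0 = -1)
t*(-78 - 38) = -(-78 - 38) = -1*(-116) = 116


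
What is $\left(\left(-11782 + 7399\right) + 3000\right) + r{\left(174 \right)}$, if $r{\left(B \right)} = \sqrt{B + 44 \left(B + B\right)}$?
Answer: $-1383 + \sqrt{15486} \approx -1258.6$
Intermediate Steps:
$r{\left(B \right)} = \sqrt{89} \sqrt{B}$ ($r{\left(B \right)} = \sqrt{B + 44 \cdot 2 B} = \sqrt{B + 88 B} = \sqrt{89 B} = \sqrt{89} \sqrt{B}$)
$\left(\left(-11782 + 7399\right) + 3000\right) + r{\left(174 \right)} = \left(\left(-11782 + 7399\right) + 3000\right) + \sqrt{89} \sqrt{174} = \left(-4383 + 3000\right) + \sqrt{15486} = -1383 + \sqrt{15486}$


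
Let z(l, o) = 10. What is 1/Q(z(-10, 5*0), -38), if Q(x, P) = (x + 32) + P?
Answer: ¼ ≈ 0.25000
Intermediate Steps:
Q(x, P) = 32 + P + x (Q(x, P) = (32 + x) + P = 32 + P + x)
1/Q(z(-10, 5*0), -38) = 1/(32 - 38 + 10) = 1/4 = ¼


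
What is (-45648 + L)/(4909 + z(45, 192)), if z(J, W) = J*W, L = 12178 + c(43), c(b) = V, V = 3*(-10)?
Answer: -33500/13549 ≈ -2.4725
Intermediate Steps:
V = -30
c(b) = -30
L = 12148 (L = 12178 - 30 = 12148)
(-45648 + L)/(4909 + z(45, 192)) = (-45648 + 12148)/(4909 + 45*192) = -33500/(4909 + 8640) = -33500/13549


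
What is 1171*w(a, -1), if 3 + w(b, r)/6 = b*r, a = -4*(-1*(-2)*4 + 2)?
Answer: 259962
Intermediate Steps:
a = -40 (a = -4*(2*4 + 2) = -4*(8 + 2) = -4*10 = -40)
w(b, r) = -18 + 6*b*r (w(b, r) = -18 + 6*(b*r) = -18 + 6*b*r)
1171*w(a, -1) = 1171*(-18 + 6*(-40)*(-1)) = 1171*(-18 + 240) = 1171*222 = 259962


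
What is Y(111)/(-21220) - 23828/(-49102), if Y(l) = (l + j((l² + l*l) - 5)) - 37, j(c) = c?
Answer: -353864681/520972220 ≈ -0.67924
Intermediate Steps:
Y(l) = -42 + l + 2*l² (Y(l) = (l + ((l² + l*l) - 5)) - 37 = (l + ((l² + l²) - 5)) - 37 = (l + (2*l² - 5)) - 37 = (l + (-5 + 2*l²)) - 37 = (-5 + l + 2*l²) - 37 = -42 + l + 2*l²)
Y(111)/(-21220) - 23828/(-49102) = (-42 + 111 + 2*111²)/(-21220) - 23828/(-49102) = (-42 + 111 + 2*12321)*(-1/21220) - 23828*(-1/49102) = (-42 + 111 + 24642)*(-1/21220) + 11914/24551 = 24711*(-1/21220) + 11914/24551 = -24711/21220 + 11914/24551 = -353864681/520972220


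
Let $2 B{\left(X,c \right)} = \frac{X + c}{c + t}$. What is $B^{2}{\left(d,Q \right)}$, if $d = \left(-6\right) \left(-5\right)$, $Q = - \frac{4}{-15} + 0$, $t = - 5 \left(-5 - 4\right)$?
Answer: $\frac{51529}{461041} \approx 0.11177$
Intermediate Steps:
$t = 45$ ($t = \left(-5\right) \left(-9\right) = 45$)
$Q = \frac{4}{15}$ ($Q = \left(-4\right) \left(- \frac{1}{15}\right) + 0 = \frac{4}{15} + 0 = \frac{4}{15} \approx 0.26667$)
$d = 30$
$B{\left(X,c \right)} = \frac{X + c}{2 \left(45 + c\right)}$ ($B{\left(X,c \right)} = \frac{\left(X + c\right) \frac{1}{c + 45}}{2} = \frac{\left(X + c\right) \frac{1}{45 + c}}{2} = \frac{\frac{1}{45 + c} \left(X + c\right)}{2} = \frac{X + c}{2 \left(45 + c\right)}$)
$B^{2}{\left(d,Q \right)} = \left(\frac{30 + \frac{4}{15}}{2 \left(45 + \frac{4}{15}\right)}\right)^{2} = \left(\frac{1}{2} \frac{1}{\frac{679}{15}} \cdot \frac{454}{15}\right)^{2} = \left(\frac{1}{2} \cdot \frac{15}{679} \cdot \frac{454}{15}\right)^{2} = \left(\frac{227}{679}\right)^{2} = \frac{51529}{461041}$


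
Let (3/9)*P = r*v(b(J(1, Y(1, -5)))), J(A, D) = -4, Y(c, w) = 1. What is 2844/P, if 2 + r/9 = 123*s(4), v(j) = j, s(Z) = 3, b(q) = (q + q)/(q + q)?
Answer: 316/1101 ≈ 0.28701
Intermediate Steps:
b(q) = 1 (b(q) = (2*q)/((2*q)) = (2*q)*(1/(2*q)) = 1)
r = 3303 (r = -18 + 9*(123*3) = -18 + 9*369 = -18 + 3321 = 3303)
P = 9909 (P = 3*(3303*1) = 3*3303 = 9909)
2844/P = 2844/9909 = 2844*(1/9909) = 316/1101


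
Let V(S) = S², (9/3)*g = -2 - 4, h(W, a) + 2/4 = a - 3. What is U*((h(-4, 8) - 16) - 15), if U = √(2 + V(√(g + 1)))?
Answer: -53/2 ≈ -26.500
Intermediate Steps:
h(W, a) = -7/2 + a (h(W, a) = -½ + (a - 3) = -½ + (-3 + a) = -7/2 + a)
g = -2 (g = (-2 - 4)/3 = (⅓)*(-6) = -2)
U = 1 (U = √(2 + (√(-2 + 1))²) = √(2 + (√(-1))²) = √(2 + I²) = √(2 - 1) = √1 = 1)
U*((h(-4, 8) - 16) - 15) = 1*(((-7/2 + 8) - 16) - 15) = 1*((9/2 - 16) - 15) = 1*(-23/2 - 15) = 1*(-53/2) = -53/2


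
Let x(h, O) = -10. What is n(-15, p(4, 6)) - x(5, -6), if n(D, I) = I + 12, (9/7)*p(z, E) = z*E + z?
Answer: 394/9 ≈ 43.778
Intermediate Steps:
p(z, E) = 7*z/9 + 7*E*z/9 (p(z, E) = 7*(z*E + z)/9 = 7*(E*z + z)/9 = 7*(z + E*z)/9 = 7*z/9 + 7*E*z/9)
n(D, I) = 12 + I
n(-15, p(4, 6)) - x(5, -6) = (12 + (7/9)*4*(1 + 6)) - 1*(-10) = (12 + (7/9)*4*7) + 10 = (12 + 196/9) + 10 = 304/9 + 10 = 394/9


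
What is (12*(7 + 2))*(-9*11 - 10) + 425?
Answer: -11347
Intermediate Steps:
(12*(7 + 2))*(-9*11 - 10) + 425 = (12*9)*(-99 - 10) + 425 = 108*(-109) + 425 = -11772 + 425 = -11347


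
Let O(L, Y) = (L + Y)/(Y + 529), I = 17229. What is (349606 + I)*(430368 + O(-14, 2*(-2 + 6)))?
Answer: 28259453371450/179 ≈ 1.5787e+11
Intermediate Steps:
O(L, Y) = (L + Y)/(529 + Y)
(349606 + I)*(430368 + O(-14, 2*(-2 + 6))) = (349606 + 17229)*(430368 + (-14 + 2*(-2 + 6))/(529 + 2*(-2 + 6))) = 366835*(430368 + (-14 + 2*4)/(529 + 2*4)) = 366835*(430368 + (-14 + 8)/(529 + 8)) = 366835*(430368 - 6/537) = 366835*(430368 + (1/537)*(-6)) = 366835*(430368 - 2/179) = 366835*(77035870/179) = 28259453371450/179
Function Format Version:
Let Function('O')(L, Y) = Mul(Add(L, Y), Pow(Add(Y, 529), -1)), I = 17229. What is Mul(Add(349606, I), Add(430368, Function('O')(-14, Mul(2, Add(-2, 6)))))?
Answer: Rational(28259453371450, 179) ≈ 1.5787e+11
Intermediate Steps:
Function('O')(L, Y) = Mul(Pow(Add(529, Y), -1), Add(L, Y)) (Function('O')(L, Y) = Mul(Add(L, Y), Pow(Add(529, Y), -1)) = Mul(Pow(Add(529, Y), -1), Add(L, Y)))
Mul(Add(349606, I), Add(430368, Function('O')(-14, Mul(2, Add(-2, 6))))) = Mul(Add(349606, 17229), Add(430368, Mul(Pow(Add(529, Mul(2, Add(-2, 6))), -1), Add(-14, Mul(2, Add(-2, 6)))))) = Mul(366835, Add(430368, Mul(Pow(Add(529, Mul(2, 4)), -1), Add(-14, Mul(2, 4))))) = Mul(366835, Add(430368, Mul(Pow(Add(529, 8), -1), Add(-14, 8)))) = Mul(366835, Add(430368, Mul(Pow(537, -1), -6))) = Mul(366835, Add(430368, Mul(Rational(1, 537), -6))) = Mul(366835, Add(430368, Rational(-2, 179))) = Mul(366835, Rational(77035870, 179)) = Rational(28259453371450, 179)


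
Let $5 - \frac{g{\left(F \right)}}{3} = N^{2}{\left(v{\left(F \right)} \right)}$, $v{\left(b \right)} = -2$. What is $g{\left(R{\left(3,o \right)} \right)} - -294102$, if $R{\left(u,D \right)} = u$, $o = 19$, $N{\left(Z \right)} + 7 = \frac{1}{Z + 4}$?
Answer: $\frac{1175961}{4} \approx 2.9399 \cdot 10^{5}$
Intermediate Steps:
$N{\left(Z \right)} = -7 + \frac{1}{4 + Z}$ ($N{\left(Z \right)} = -7 + \frac{1}{Z + 4} = -7 + \frac{1}{4 + Z}$)
$g{\left(F \right)} = - \frac{447}{4}$ ($g{\left(F \right)} = 15 - 3 \left(\frac{-27 - -14}{4 - 2}\right)^{2} = 15 - 3 \left(\frac{-27 + 14}{2}\right)^{2} = 15 - 3 \left(\frac{1}{2} \left(-13\right)\right)^{2} = 15 - 3 \left(- \frac{13}{2}\right)^{2} = 15 - \frac{507}{4} = - \frac{447}{4}$)
$g{\left(R{\left(3,o \right)} \right)} - -294102 = - \frac{447}{4} - -294102 = - \frac{447}{4} + 294102 = \frac{1175961}{4}$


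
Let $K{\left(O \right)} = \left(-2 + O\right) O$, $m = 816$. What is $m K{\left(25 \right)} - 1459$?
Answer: $467741$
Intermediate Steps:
$K{\left(O \right)} = O \left(-2 + O\right)$
$m K{\left(25 \right)} - 1459 = 816 \cdot 25 \left(-2 + 25\right) - 1459 = 816 \cdot 25 \cdot 23 - 1459 = 816 \cdot 575 - 1459 = 469200 - 1459 = 467741$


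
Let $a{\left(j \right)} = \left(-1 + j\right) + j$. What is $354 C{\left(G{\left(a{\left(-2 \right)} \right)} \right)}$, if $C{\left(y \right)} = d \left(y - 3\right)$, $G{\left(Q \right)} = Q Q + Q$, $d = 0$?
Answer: $0$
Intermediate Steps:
$a{\left(j \right)} = -1 + 2 j$
$G{\left(Q \right)} = Q + Q^{2}$ ($G{\left(Q \right)} = Q^{2} + Q = Q + Q^{2}$)
$C{\left(y \right)} = 0$ ($C{\left(y \right)} = 0 \left(y - 3\right) = 0 \left(-3 + y\right) = 0$)
$354 C{\left(G{\left(a{\left(-2 \right)} \right)} \right)} = 354 \cdot 0 = 0$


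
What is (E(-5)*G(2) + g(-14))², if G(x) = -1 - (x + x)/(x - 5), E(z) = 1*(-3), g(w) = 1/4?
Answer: 9/16 ≈ 0.56250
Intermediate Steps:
g(w) = ¼
E(z) = -3
G(x) = -1 - 2*x/(-5 + x)
(E(-5)*G(2) + g(-14))² = (-3*(5 - 3*2)/(-5 + 2) + ¼)² = (-3*(5 - 6)/(-3) + ¼)² = (-(-1)*(-1) + ¼)² = (-3*⅓ + ¼)² = (-1 + ¼)² = (-¾)² = 9/16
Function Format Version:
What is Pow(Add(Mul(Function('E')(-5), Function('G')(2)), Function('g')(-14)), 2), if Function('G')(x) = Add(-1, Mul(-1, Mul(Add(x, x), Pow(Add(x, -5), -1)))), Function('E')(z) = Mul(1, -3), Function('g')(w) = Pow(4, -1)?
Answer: Rational(9, 16) ≈ 0.56250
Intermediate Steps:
Function('g')(w) = Rational(1, 4)
Function('E')(z) = -3
Function('G')(x) = Add(-1, Mul(-2, x, Pow(Add(-5, x), -1))) (Function('G')(x) = Add(-1, Mul(-1, Mul(Mul(2, x), Pow(Add(-5, x), -1)))) = Add(-1, Mul(-1, Mul(2, x, Pow(Add(-5, x), -1)))) = Add(-1, Mul(-2, x, Pow(Add(-5, x), -1))))
Pow(Add(Mul(Function('E')(-5), Function('G')(2)), Function('g')(-14)), 2) = Pow(Add(Mul(-3, Mul(Pow(Add(-5, 2), -1), Add(5, Mul(-3, 2)))), Rational(1, 4)), 2) = Pow(Add(Mul(-3, Mul(Pow(-3, -1), Add(5, -6))), Rational(1, 4)), 2) = Pow(Add(Mul(-3, Mul(Rational(-1, 3), -1)), Rational(1, 4)), 2) = Pow(Add(Mul(-3, Rational(1, 3)), Rational(1, 4)), 2) = Pow(Add(-1, Rational(1, 4)), 2) = Pow(Rational(-3, 4), 2) = Rational(9, 16)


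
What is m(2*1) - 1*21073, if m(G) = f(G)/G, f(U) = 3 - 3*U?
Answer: -42149/2 ≈ -21075.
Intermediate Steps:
m(G) = (3 - 3*G)/G
m(2*1) - 1*21073 = (-3 + 3/((2*1))) - 1*21073 = (-3 + 3/2) - 21073 = -3/2 - 21073 = -42149/2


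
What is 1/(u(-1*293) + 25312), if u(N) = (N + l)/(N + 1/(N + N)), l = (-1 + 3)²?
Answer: 171699/4346214442 ≈ 3.9505e-5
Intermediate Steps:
l = 4 (l = 2² = 4)
u(N) = (4 + N)/(N + 1/(2*N)) (u(N) = (N + 4)/(N + 1/(N + N)) = (4 + N)/(N + 1/(2*N)))
1/(u(-1*293) + 25312) = 1/(2*(-1*293)*(4 - 1*293)/(1 + 2*(-1*293)²) + 25312) = 1/(2*(-293)*(4 - 293)/(1 + 2*(-293)²) + 25312) = 1/(2*(-293)*(-289)/(1 + 2*85849) + 25312) = 1/(2*(-293)*(-289)/(1 + 171698) + 25312) = 1/(2*(-293)*(-289)/171699 + 25312) = 1/(2*(-293)*(1/171699)*(-289) + 25312) = 1/(169354/171699 + 25312) = 1/(4346214442/171699) = 171699/4346214442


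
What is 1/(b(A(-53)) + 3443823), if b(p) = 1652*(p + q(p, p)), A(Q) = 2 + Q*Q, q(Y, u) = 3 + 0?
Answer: 1/8092551 ≈ 1.2357e-7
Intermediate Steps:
q(Y, u) = 3
A(Q) = 2 + Q²
b(p) = 4956 + 1652*p (b(p) = 1652*(p + 3) = 1652*(3 + p) = 4956 + 1652*p)
1/(b(A(-53)) + 3443823) = 1/((4956 + 1652*(2 + (-53)²)) + 3443823) = 1/((4956 + 1652*(2 + 2809)) + 3443823) = 1/((4956 + 1652*2811) + 3443823) = 1/((4956 + 4643772) + 3443823) = 1/(4648728 + 3443823) = 1/8092551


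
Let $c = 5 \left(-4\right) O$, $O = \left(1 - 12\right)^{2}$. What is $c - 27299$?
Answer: $-29719$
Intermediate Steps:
$O = 121$ ($O = \left(-11\right)^{2} = 121$)
$c = -2420$ ($c = 5 \left(-4\right) 121 = \left(-20\right) 121 = -2420$)
$c - 27299 = -2420 - 27299 = -29719$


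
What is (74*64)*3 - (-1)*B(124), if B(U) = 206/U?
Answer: 880999/62 ≈ 14210.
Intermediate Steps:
(74*64)*3 - (-1)*B(124) = (74*64)*3 - (-1)*206/124 = 4736*3 - (-1)*206*(1/124) = 14208 - (-1)*103/62 = 14208 - 1*(-103/62) = 14208 + 103/62 = 880999/62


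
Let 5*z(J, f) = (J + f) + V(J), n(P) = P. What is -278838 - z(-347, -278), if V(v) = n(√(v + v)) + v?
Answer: -1393218/5 - I*√694/5 ≈ -2.7864e+5 - 5.2688*I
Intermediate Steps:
V(v) = v + √2*√v (V(v) = √(v + v) + v = √(2*v) + v = √2*√v + v = v + √2*√v)
z(J, f) = f/5 + 2*J/5 + √2*√J/5 (z(J, f) = ((J + f) + (J + √2*√J))/5 = (f + 2*J + √2*√J)/5 = f/5 + 2*J/5 + √2*√J/5)
-278838 - z(-347, -278) = -278838 - ((⅕)*(-278) + (⅖)*(-347) + √2*√(-347)/5) = -278838 - (-278/5 - 694/5 + √2*(I*√347)/5) = -278838 - (-278/5 - 694/5 + I*√694/5) = -278838 - (-972/5 + I*√694/5) = -278838 + (972/5 - I*√694/5) = -1393218/5 - I*√694/5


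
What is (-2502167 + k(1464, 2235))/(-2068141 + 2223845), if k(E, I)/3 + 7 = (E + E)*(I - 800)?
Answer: 2525713/38926 ≈ 64.885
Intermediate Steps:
k(E, I) = -21 + 6*E*(-800 + I) (k(E, I) = -21 + 3*((E + E)*(I - 800)) = -21 + 3*((2*E)*(-800 + I)) = -21 + 3*(2*E*(-800 + I)) = -21 + 6*E*(-800 + I))
(-2502167 + k(1464, 2235))/(-2068141 + 2223845) = (-2502167 + (-21 - 4800*1464 + 6*1464*2235))/(-2068141 + 2223845) = (-2502167 + (-21 - 7027200 + 19632240))/155704 = (-2502167 + 12605019)*(1/155704) = 10102852*(1/155704) = 2525713/38926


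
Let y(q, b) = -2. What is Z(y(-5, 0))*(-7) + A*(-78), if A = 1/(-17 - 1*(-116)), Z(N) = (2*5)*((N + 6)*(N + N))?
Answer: 36934/33 ≈ 1119.2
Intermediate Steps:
Z(N) = 20*N*(6 + N) (Z(N) = 10*((6 + N)*(2*N)) = 10*(2*N*(6 + N)) = 20*N*(6 + N))
A = 1/99 (A = 1/(-17 + 116) = 1/99 ≈ 0.010101)
Z(y(-5, 0))*(-7) + A*(-78) = (20*(-2)*(6 - 2))*(-7) + (1/99)*(-78) = (20*(-2)*4)*(-7) - 26/33 = -160*(-7) - 26/33 = 1120 - 26/33 = 36934/33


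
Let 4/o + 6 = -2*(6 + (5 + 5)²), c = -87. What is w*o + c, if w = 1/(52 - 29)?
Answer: -218111/2507 ≈ -87.001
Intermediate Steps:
o = -2/109 (o = 4/(-6 - 2*(6 + (5 + 5)²)) = 4/(-6 - 2*(6 + 10²)) = 4/(-6 - 2*(6 + 100)) = 4/(-6 - 2*106) = 4/(-6 - 212) = 4/(-218) = 4*(-1/218) = -2/109 ≈ -0.018349)
w = 1/23 ≈ 0.043478
w*o + c = (1/23)*(-2/109) - 87 = -2/2507 - 87 = -218111/2507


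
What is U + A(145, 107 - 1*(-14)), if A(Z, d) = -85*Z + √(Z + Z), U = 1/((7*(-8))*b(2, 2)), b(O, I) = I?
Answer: -1380401/112 + √290 ≈ -12308.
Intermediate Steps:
U = -1/112 (U = 1/((7*(-8))*2) = 1/(-56*2) = 1/(-112) = -1/112 ≈ -0.0089286)
A(Z, d) = -85*Z + √2*√Z (A(Z, d) = -85*Z + √(2*Z) = -85*Z + √2*√Z)
U + A(145, 107 - 1*(-14)) = -1/112 + (-85*145 + √2*√145) = -1/112 + (-12325 + √290) = -1380401/112 + √290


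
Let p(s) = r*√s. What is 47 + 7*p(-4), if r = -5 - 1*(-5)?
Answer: 47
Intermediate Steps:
r = 0 (r = -5 + 5 = 0)
p(s) = 0 (p(s) = 0*√s = 0)
47 + 7*p(-4) = 47 + 7*0 = 47 + 0 = 47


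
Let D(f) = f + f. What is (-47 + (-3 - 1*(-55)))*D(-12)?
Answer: -120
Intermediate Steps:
D(f) = 2*f
(-47 + (-3 - 1*(-55)))*D(-12) = (-47 + (-3 - 1*(-55)))*(2*(-12)) = (-47 + (-3 + 55))*(-24) = (-47 + 52)*(-24) = 5*(-24) = -120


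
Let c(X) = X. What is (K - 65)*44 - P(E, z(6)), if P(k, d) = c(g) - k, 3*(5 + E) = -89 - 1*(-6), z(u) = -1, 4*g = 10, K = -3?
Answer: -18163/6 ≈ -3027.2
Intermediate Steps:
g = 5/2 (g = (¼)*10 = 5/2 ≈ 2.5000)
E = -98/3 (E = -5 + (-89 - 1*(-6))/3 = -5 + (-89 + 6)/3 = -5 + (⅓)*(-83) = -5 - 83/3 = -98/3 ≈ -32.667)
P(k, d) = 5/2 - k
(K - 65)*44 - P(E, z(6)) = (-3 - 65)*44 - (5/2 - 1*(-98/3)) = -68*44 - (5/2 + 98/3) = -2992 - 1*211/6 = -2992 - 211/6 = -18163/6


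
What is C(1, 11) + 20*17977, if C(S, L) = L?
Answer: 359551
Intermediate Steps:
C(1, 11) + 20*17977 = 11 + 20*17977 = 11 + 359540 = 359551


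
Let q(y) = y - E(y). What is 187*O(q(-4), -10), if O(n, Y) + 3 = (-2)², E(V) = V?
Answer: 187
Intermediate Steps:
q(y) = 0 (q(y) = y - y = 0)
O(n, Y) = 1 (O(n, Y) = -3 + (-2)² = -3 + 4 = 1)
187*O(q(-4), -10) = 187*1 = 187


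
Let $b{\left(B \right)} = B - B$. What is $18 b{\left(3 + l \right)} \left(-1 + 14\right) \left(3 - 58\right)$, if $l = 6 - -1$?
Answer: $0$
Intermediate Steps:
$l = 7$ ($l = 6 + 1 = 7$)
$b{\left(B \right)} = 0$
$18 b{\left(3 + l \right)} \left(-1 + 14\right) \left(3 - 58\right) = 18 \cdot 0 \left(-1 + 14\right) \left(3 - 58\right) = 0 \cdot 13 \left(-55\right) = 0 \left(-715\right) = 0$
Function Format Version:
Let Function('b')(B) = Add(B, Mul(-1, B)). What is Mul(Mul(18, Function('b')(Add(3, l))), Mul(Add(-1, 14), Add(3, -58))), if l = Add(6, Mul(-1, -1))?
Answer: 0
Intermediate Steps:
l = 7 (l = Add(6, 1) = 7)
Function('b')(B) = 0
Mul(Mul(18, Function('b')(Add(3, l))), Mul(Add(-1, 14), Add(3, -58))) = Mul(Mul(18, 0), Mul(Add(-1, 14), Add(3, -58))) = Mul(0, Mul(13, -55)) = Mul(0, -715) = 0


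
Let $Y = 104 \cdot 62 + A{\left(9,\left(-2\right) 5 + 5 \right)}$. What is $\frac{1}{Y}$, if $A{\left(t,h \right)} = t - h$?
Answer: $\frac{1}{6462} \approx 0.00015475$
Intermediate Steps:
$Y = 6462$ ($Y = 104 \cdot 62 + \left(9 - \left(\left(-2\right) 5 + 5\right)\right) = 6448 + \left(9 - \left(-10 + 5\right)\right) = 6448 + \left(9 - -5\right) = 6448 + \left(9 + 5\right) = 6448 + 14 = 6462$)
$\frac{1}{Y} = \frac{1}{6462}$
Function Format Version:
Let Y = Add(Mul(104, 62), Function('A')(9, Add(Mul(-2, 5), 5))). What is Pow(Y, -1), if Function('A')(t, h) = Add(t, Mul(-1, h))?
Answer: Rational(1, 6462) ≈ 0.00015475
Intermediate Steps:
Y = 6462 (Y = Add(Mul(104, 62), Add(9, Mul(-1, Add(Mul(-2, 5), 5)))) = Add(6448, Add(9, Mul(-1, Add(-10, 5)))) = Add(6448, Add(9, Mul(-1, -5))) = Add(6448, Add(9, 5)) = Add(6448, 14) = 6462)
Pow(Y, -1) = Pow(6462, -1) = Rational(1, 6462)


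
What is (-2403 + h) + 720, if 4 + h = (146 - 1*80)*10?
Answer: -1027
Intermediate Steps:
h = 656 (h = -4 + (146 - 1*80)*10 = -4 + (146 - 80)*10 = -4 + 66*10 = -4 + 660 = 656)
(-2403 + h) + 720 = (-2403 + 656) + 720 = -1747 + 720 = -1027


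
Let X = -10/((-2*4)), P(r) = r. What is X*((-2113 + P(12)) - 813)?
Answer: -7285/2 ≈ -3642.5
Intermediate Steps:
X = 5/4 (X = -10/(-8) = -10*(-⅛) = 5/4 ≈ 1.2500)
X*((-2113 + P(12)) - 813) = 5*((-2113 + 12) - 813)/4 = 5*(-2101 - 813)/4 = (5/4)*(-2914) = -7285/2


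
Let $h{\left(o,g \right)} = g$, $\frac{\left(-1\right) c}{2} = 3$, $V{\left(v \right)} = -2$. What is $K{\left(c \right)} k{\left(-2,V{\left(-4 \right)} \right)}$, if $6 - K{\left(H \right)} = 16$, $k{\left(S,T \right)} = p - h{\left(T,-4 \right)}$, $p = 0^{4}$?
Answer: $-40$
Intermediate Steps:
$c = -6$ ($c = \left(-2\right) 3 = -6$)
$p = 0$
$k{\left(S,T \right)} = 4$ ($k{\left(S,T \right)} = 0 - -4 = 0 + 4 = 4$)
$K{\left(H \right)} = -10$ ($K{\left(H \right)} = 6 - 16 = -10$)
$K{\left(c \right)} k{\left(-2,V{\left(-4 \right)} \right)} = \left(-10\right) 4 = -40$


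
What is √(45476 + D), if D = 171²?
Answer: √74717 ≈ 273.34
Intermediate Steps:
D = 29241
√(45476 + D) = √(45476 + 29241) = √74717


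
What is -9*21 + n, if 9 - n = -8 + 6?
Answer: -178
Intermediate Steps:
n = 11 (n = 9 - (-8 + 6) = 9 - 1*(-2) = 9 + 2 = 11)
-9*21 + n = -9*21 + 11 = -189 + 11 = -178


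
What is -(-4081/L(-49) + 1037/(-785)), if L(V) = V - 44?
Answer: -3107144/73005 ≈ -42.561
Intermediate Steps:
L(V) = -44 + V
-(-4081/L(-49) + 1037/(-785)) = -(-4081/(-44 - 49) + 1037/(-785)) = -(-4081/(-93) + 1037*(-1/785)) = -(-4081*(-1/93) - 1037/785) = -(4081/93 - 1037/785) = -1*3107144/73005 = -3107144/73005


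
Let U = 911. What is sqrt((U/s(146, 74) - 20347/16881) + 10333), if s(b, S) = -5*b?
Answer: sqrt(1568792002810797570)/12323130 ≈ 101.64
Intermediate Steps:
sqrt((U/s(146, 74) - 20347/16881) + 10333) = sqrt((911/((-5*146)) - 20347/16881) + 10333) = sqrt((911/(-730) - 20347*1/16881) + 10333) = sqrt((911*(-1/730) - 20347/16881) + 10333) = sqrt((-911/730 - 20347/16881) + 10333) = sqrt(-30231901/12323130 + 10333) = sqrt(127304670389/12323130) = sqrt(1568792002810797570)/12323130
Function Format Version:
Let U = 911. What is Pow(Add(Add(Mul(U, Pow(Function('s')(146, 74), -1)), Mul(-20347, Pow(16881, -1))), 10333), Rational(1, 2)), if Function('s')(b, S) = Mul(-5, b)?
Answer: Mul(Rational(1, 12323130), Pow(1568792002810797570, Rational(1, 2))) ≈ 101.64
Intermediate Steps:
Pow(Add(Add(Mul(U, Pow(Function('s')(146, 74), -1)), Mul(-20347, Pow(16881, -1))), 10333), Rational(1, 2)) = Pow(Add(Add(Mul(911, Pow(Mul(-5, 146), -1)), Mul(-20347, Pow(16881, -1))), 10333), Rational(1, 2)) = Pow(Add(Add(Mul(911, Pow(-730, -1)), Mul(-20347, Rational(1, 16881))), 10333), Rational(1, 2)) = Pow(Add(Add(Mul(911, Rational(-1, 730)), Rational(-20347, 16881)), 10333), Rational(1, 2)) = Pow(Add(Add(Rational(-911, 730), Rational(-20347, 16881)), 10333), Rational(1, 2)) = Pow(Add(Rational(-30231901, 12323130), 10333), Rational(1, 2)) = Pow(Rational(127304670389, 12323130), Rational(1, 2)) = Mul(Rational(1, 12323130), Pow(1568792002810797570, Rational(1, 2)))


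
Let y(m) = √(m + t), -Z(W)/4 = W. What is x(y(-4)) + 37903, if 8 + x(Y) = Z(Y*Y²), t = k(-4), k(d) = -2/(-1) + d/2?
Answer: 37895 + 32*I ≈ 37895.0 + 32.0*I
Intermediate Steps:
k(d) = 2 + d/2 (k(d) = -2*(-1) + d*(½) = 2 + d/2)
Z(W) = -4*W
t = 0 (t = 2 + (½)*(-4) = 2 - 2 = 0)
y(m) = √m (y(m) = √(m + 0) = √m)
x(Y) = -8 - 4*Y³ (x(Y) = -8 - 4*Y*Y² = -8 - 4*Y³)
x(y(-4)) + 37903 = (-8 - 4*(-8*I)) + 37903 = (-8 - (-32)*I) + 37903 = (-8 + 32*I) + 37903 = 37895 + 32*I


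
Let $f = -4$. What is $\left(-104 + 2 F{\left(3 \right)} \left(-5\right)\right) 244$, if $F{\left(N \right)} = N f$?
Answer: $3904$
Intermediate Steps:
$F{\left(N \right)} = - 4 N$ ($F{\left(N \right)} = N \left(-4\right) = - 4 N$)
$\left(-104 + 2 F{\left(3 \right)} \left(-5\right)\right) 244 = \left(-104 + 2 \left(\left(-4\right) 3\right) \left(-5\right)\right) 244 = \left(-104 + 2 \left(-12\right) \left(-5\right)\right) 244 = \left(-104 - -120\right) 244 = \left(-104 + 120\right) 244 = 16 \cdot 244 = 3904$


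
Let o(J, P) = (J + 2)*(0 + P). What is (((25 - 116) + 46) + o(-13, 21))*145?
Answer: -40020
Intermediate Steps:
o(J, P) = P*(2 + J) (o(J, P) = (2 + J)*P = P*(2 + J))
(((25 - 116) + 46) + o(-13, 21))*145 = (((25 - 116) + 46) + 21*(2 - 13))*145 = ((-91 + 46) + 21*(-11))*145 = (-45 - 231)*145 = -276*145 = -40020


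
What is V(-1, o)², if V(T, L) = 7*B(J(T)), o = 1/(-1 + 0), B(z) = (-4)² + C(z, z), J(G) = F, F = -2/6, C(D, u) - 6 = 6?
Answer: 38416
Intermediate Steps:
C(D, u) = 12 (C(D, u) = 6 + 6 = 12)
F = -⅓ (F = -2*⅙ = -⅓ ≈ -0.33333)
J(G) = -⅓
B(z) = 28 (B(z) = (-4)² + 12 = 16 + 12 = 28)
o = -1 (o = 1/(-1) = -1)
V(T, L) = 196 (V(T, L) = 7*28 = 196)
V(-1, o)² = 196² = 38416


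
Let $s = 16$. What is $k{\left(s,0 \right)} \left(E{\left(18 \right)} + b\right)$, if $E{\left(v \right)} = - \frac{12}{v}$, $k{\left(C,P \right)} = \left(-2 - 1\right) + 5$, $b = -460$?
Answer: $- \frac{2764}{3} \approx -921.33$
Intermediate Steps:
$k{\left(C,P \right)} = 2$ ($k{\left(C,P \right)} = -3 + 5 = 2$)
$k{\left(s,0 \right)} \left(E{\left(18 \right)} + b\right) = 2 \left(- \frac{12}{18} - 460\right) = 2 \left(\left(-12\right) \frac{1}{18} - 460\right) = 2 \left(- \frac{2}{3} - 460\right) = 2 \left(- \frac{1382}{3}\right) = - \frac{2764}{3}$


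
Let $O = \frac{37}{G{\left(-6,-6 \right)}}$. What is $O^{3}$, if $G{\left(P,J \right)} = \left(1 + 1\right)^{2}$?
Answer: $\frac{50653}{64} \approx 791.45$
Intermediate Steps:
$G{\left(P,J \right)} = 4$ ($G{\left(P,J \right)} = 2^{2} = 4$)
$O = \frac{37}{4} \approx 9.25$
$O^{3} = \left(\frac{37}{4}\right)^{3} = \frac{50653}{64}$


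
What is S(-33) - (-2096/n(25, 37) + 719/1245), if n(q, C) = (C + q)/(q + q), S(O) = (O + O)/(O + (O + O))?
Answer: 21747147/12865 ≈ 1690.4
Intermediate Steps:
S(O) = ⅔ (S(O) = (2*O)/(O + 2*O) = (2*O)/((3*O)) = (2*O)*(1/(3*O)) = ⅔)
n(q, C) = (C + q)/(2*q) (n(q, C) = (C + q)/((2*q)) = (C + q)*(1/(2*q)) = (C + q)/(2*q))
S(-33) - (-2096/n(25, 37) + 719/1245) = ⅔ - (-2096*50/(37 + 25) + 719/1245) = ⅔ - (-2096/((½)*(1/25)*62) + 719*(1/1245)) = ⅔ - (-2096/31/25 + 719/1245) = ⅔ - (-2096*25/31 + 719/1245) = ⅔ - (-52400/31 + 719/1245) = ⅔ - 1*(-65215711/38595) = ⅔ + 65215711/38595 = 21747147/12865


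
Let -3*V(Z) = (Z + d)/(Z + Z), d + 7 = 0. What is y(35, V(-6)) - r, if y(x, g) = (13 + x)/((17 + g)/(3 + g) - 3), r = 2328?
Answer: -363216/157 ≈ -2313.5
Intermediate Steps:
d = -7 (d = -7 + 0 = -7)
V(Z) = -(-7 + Z)/(6*Z) (V(Z) = -(Z - 7)/(3*(Z + Z)) = -(-7 + Z)/(3*(2*Z)) = -(-7 + Z)*1/(2*Z)/3 = -(-7 + Z)/(6*Z))
y(x, g) = (13 + x)/(-3 + (17 + g)/(3 + g)) (y(x, g) = (13 + x)/((17 + g)/(3 + g) - 3) = (13 + x)/(-3 + (17 + g)/(3 + g)))
y(35, V(-6)) - r = (-39 - 13*(7 - 1*(-6))/(6*(-6)) - 3*35 - 1*(⅙)*(7 - 1*(-6))/(-6)*35)/(2*(-4 + (⅙)*(7 - 1*(-6))/(-6))) - 1*2328 = (-39 - 13*(-1)*(7 + 6)/(6*6) - 105 - 1*(⅙)*(-⅙)*(7 + 6)*35)/(2*(-4 + (⅙)*(-⅙)*(7 + 6))) - 2328 = (-39 - 13*(-1)*13/(6*6) - 105 - 1*(⅙)*(-⅙)*13*35)/(2*(-4 + (⅙)*(-⅙)*13)) - 2328 = (-39 - 13*(-13/36) - 105 - 1*(-13/36)*35)/(2*(-4 - 13/36)) - 2328 = (-39 + 169/36 - 105 + 455/36)/(2*(-157/36)) - 2328 = (½)*(-36/157)*(-380/3) - 2328 = 2280/157 - 2328 = -363216/157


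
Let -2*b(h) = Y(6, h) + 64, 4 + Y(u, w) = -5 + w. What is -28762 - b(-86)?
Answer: -57555/2 ≈ -28778.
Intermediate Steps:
Y(u, w) = -9 + w (Y(u, w) = -4 + (-5 + w) = -9 + w)
b(h) = -55/2 - h/2 (b(h) = -((-9 + h) + 64)/2 = -(55 + h)/2 = -55/2 - h/2)
-28762 - b(-86) = -28762 - (-55/2 - ½*(-86)) = -28762 - (-55/2 + 43) = -28762 - 1*31/2 = -28762 - 31/2 = -57555/2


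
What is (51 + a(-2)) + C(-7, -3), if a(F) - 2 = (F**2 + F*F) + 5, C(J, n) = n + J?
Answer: 56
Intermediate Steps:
C(J, n) = J + n
a(F) = 7 + 2*F**2 (a(F) = 2 + ((F**2 + F*F) + 5) = 2 + ((F**2 + F**2) + 5) = 2 + (2*F**2 + 5) = 2 + (5 + 2*F**2) = 7 + 2*F**2)
(51 + a(-2)) + C(-7, -3) = (51 + (7 + 2*(-2)**2)) + (-7 - 3) = (51 + (7 + 2*4)) - 10 = (51 + (7 + 8)) - 10 = (51 + 15) - 10 = 66 - 10 = 56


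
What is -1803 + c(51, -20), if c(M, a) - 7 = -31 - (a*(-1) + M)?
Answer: -1898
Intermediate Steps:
c(M, a) = -24 + a - M (c(M, a) = 7 + (-31 - (a*(-1) + M)) = 7 + (-31 - (-a + M)) = 7 + (-31 - (M - a)) = 7 + (-31 + (a - M)) = 7 + (-31 + a - M) = -24 + a - M)
-1803 + c(51, -20) = -1803 + (-24 - 20 - 1*51) = -1803 + (-24 - 20 - 51) = -1803 - 95 = -1898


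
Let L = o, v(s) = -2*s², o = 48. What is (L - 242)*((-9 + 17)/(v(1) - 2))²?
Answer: -776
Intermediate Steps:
L = 48
(L - 242)*((-9 + 17)/(v(1) - 2))² = (48 - 242)*((-9 + 17)/(-2*1² - 2))² = -194*64/(-2*1 - 2)² = -194*64/(-2 - 2)² = -194*(8/(-4))² = -194*(8*(-¼))² = -194*(-2)² = -194*4 = -776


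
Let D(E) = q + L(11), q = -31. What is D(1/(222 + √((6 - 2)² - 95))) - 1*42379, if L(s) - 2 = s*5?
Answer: -42353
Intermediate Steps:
L(s) = 2 + 5*s (L(s) = 2 + s*5 = 2 + 5*s)
D(E) = 26 (D(E) = -31 + (2 + 5*11) = -31 + (2 + 55) = -31 + 57 = 26)
D(1/(222 + √((6 - 2)² - 95))) - 1*42379 = 26 - 1*42379 = 26 - 42379 = -42353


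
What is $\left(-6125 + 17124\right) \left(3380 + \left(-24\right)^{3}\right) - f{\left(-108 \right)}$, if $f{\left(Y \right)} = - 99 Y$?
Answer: $-114884248$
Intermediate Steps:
$\left(-6125 + 17124\right) \left(3380 + \left(-24\right)^{3}\right) - f{\left(-108 \right)} = \left(-6125 + 17124\right) \left(3380 + \left(-24\right)^{3}\right) - \left(-99\right) \left(-108\right) = 10999 \left(3380 - 13824\right) - 10692 = 10999 \left(-10444\right) - 10692 = -114873556 - 10692 = -114884248$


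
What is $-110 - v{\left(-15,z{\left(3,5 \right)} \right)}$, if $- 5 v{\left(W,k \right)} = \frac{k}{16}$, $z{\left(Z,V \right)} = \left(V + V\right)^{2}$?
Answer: $- \frac{435}{4} \approx -108.75$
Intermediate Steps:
$z{\left(Z,V \right)} = 4 V^{2}$ ($z{\left(Z,V \right)} = \left(2 V\right)^{2} = 4 V^{2}$)
$v{\left(W,k \right)} = - \frac{k}{80}$ ($v{\left(W,k \right)} = - \frac{k \frac{1}{16}}{5} = - \frac{\frac{1}{16} k}{5} = - \frac{k}{80}$)
$-110 - v{\left(-15,z{\left(3,5 \right)} \right)} = -110 - - \frac{4 \cdot 5^{2}}{80} = -110 - - \frac{4 \cdot 25}{80} = -110 - \left(- \frac{1}{80}\right) 100 = -110 - - \frac{5}{4} = -110 + \frac{5}{4} = - \frac{435}{4}$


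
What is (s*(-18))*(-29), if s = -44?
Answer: -22968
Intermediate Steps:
(s*(-18))*(-29) = -44*(-18)*(-29) = 792*(-29) = -22968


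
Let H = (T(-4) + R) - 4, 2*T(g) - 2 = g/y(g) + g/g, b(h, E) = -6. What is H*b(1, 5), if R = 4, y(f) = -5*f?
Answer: -42/5 ≈ -8.4000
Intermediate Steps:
T(g) = 7/5 (T(g) = 1 + (g/((-5*g)) + g/g)/2 = 1 + (g*(-1/(5*g)) + 1)/2 = 1 + (-⅕ + 1)/2 = 1 + (½)*(⅘) = 1 + ⅖ = 7/5)
H = 7/5 (H = (7/5 + 4) - 4 = 27/5 - 4 = 7/5 ≈ 1.4000)
H*b(1, 5) = (7/5)*(-6) = -42/5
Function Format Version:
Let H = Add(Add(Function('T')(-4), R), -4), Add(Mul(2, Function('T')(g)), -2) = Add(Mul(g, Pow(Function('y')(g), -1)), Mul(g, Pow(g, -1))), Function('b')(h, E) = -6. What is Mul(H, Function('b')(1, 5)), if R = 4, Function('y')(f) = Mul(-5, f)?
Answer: Rational(-42, 5) ≈ -8.4000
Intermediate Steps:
Function('T')(g) = Rational(7, 5) (Function('T')(g) = Add(1, Mul(Rational(1, 2), Add(Mul(g, Pow(Mul(-5, g), -1)), Mul(g, Pow(g, -1))))) = Add(1, Mul(Rational(1, 2), Add(Mul(g, Mul(Rational(-1, 5), Pow(g, -1))), 1))) = Add(1, Mul(Rational(1, 2), Add(Rational(-1, 5), 1))) = Add(1, Mul(Rational(1, 2), Rational(4, 5))) = Add(1, Rational(2, 5)) = Rational(7, 5))
H = Rational(7, 5) (H = Add(Add(Rational(7, 5), 4), -4) = Add(Rational(27, 5), -4) = Rational(7, 5) ≈ 1.4000)
Mul(H, Function('b')(1, 5)) = Mul(Rational(7, 5), -6) = Rational(-42, 5)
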